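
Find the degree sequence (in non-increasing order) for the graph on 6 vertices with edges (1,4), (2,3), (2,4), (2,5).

Step 1: Count edges incident to each vertex:
  deg(1) = 1 (neighbors: 4)
  deg(2) = 3 (neighbors: 3, 4, 5)
  deg(3) = 1 (neighbors: 2)
  deg(4) = 2 (neighbors: 1, 2)
  deg(5) = 1 (neighbors: 2)
  deg(6) = 0 (neighbors: none)

Step 2: Sort degrees in non-increasing order:
  Degrees: [1, 3, 1, 2, 1, 0] -> sorted: [3, 2, 1, 1, 1, 0]

Degree sequence: [3, 2, 1, 1, 1, 0]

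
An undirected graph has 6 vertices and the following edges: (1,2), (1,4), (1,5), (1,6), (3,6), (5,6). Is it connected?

Step 1: Build adjacency list from edges:
  1: 2, 4, 5, 6
  2: 1
  3: 6
  4: 1
  5: 1, 6
  6: 1, 3, 5

Step 2: Run BFS/DFS from vertex 1:
  Visited: {1, 2, 4, 5, 6, 3}
  Reached 6 of 6 vertices

Step 3: All 6 vertices reached from vertex 1, so the graph is connected.
Answer: Yes, the graph is connected.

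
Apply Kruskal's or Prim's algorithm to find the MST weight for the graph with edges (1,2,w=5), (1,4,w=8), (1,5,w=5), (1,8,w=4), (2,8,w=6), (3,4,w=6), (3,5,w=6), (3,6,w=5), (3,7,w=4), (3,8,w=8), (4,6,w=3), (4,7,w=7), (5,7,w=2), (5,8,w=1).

Apply Kruskal's algorithm (sort edges by weight, add if no cycle):

Sorted edges by weight:
  (5,8) w=1
  (5,7) w=2
  (4,6) w=3
  (1,8) w=4
  (3,7) w=4
  (1,5) w=5
  (1,2) w=5
  (3,6) w=5
  (2,8) w=6
  (3,5) w=6
  (3,4) w=6
  (4,7) w=7
  (1,4) w=8
  (3,8) w=8

Add edge (5,8) w=1 -- no cycle. Running total: 1
Add edge (5,7) w=2 -- no cycle. Running total: 3
Add edge (4,6) w=3 -- no cycle. Running total: 6
Add edge (1,8) w=4 -- no cycle. Running total: 10
Add edge (3,7) w=4 -- no cycle. Running total: 14
Skip edge (1,5) w=5 -- would create cycle
Add edge (1,2) w=5 -- no cycle. Running total: 19
Add edge (3,6) w=5 -- no cycle. Running total: 24

MST edges: (5,8,w=1), (5,7,w=2), (4,6,w=3), (1,8,w=4), (3,7,w=4), (1,2,w=5), (3,6,w=5)
Total MST weight: 1 + 2 + 3 + 4 + 4 + 5 + 5 = 24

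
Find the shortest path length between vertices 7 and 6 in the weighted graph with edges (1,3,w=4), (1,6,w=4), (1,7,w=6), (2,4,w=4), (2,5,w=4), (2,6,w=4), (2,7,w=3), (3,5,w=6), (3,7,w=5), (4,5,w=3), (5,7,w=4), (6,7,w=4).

Step 1: Build adjacency list with weights:
  1: 3(w=4), 6(w=4), 7(w=6)
  2: 4(w=4), 5(w=4), 6(w=4), 7(w=3)
  3: 1(w=4), 5(w=6), 7(w=5)
  4: 2(w=4), 5(w=3)
  5: 2(w=4), 3(w=6), 4(w=3), 7(w=4)
  6: 1(w=4), 2(w=4), 7(w=4)
  7: 1(w=6), 2(w=3), 3(w=5), 5(w=4), 6(w=4)

Step 2: Apply Dijkstra's algorithm from vertex 7:
  Visit vertex 7 (distance=0)
    Update dist[1] = 6
    Update dist[2] = 3
    Update dist[3] = 5
    Update dist[5] = 4
    Update dist[6] = 4
  Visit vertex 2 (distance=3)
    Update dist[4] = 7
  Visit vertex 5 (distance=4)
  Visit vertex 6 (distance=4)

Step 3: Shortest path: 7 -> 6
Total weight: 4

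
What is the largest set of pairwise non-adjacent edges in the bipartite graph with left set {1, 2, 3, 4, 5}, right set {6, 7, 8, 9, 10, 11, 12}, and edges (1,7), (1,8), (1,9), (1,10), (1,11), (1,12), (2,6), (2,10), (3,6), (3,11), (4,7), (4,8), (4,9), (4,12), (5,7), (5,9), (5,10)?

Step 1: List the neighbors of each left vertex:
  1: 7, 8, 9, 10, 11, 12
  2: 6, 10
  3: 6, 11
  4: 7, 8, 9, 12
  5: 7, 9, 10

Step 2: Greedily match left vertices, then look for augmenting paths:
  Match 1 -- 7
  Match 2 -- 6
  Match 3 -- 11
  Match 4 -- 8
  Match 5 -- 9
  No augmenting path remains.

Step 3: Verify this is maximum:
  Matching size 5 = min(|L|, |R|) = min(5, 7), which is an upper bound, so this matching is maximum.

Maximum matching: {(1,7), (2,6), (3,11), (4,8), (5,9)}
Size: 5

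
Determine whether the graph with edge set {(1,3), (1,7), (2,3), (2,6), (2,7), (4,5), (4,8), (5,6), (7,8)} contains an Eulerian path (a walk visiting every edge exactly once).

Step 1: Find the degree of each vertex:
  deg(1) = 2
  deg(2) = 3
  deg(3) = 2
  deg(4) = 2
  deg(5) = 2
  deg(6) = 2
  deg(7) = 3
  deg(8) = 2

Step 2: Count vertices with odd degree:
  Odd-degree vertices: 2, 7 (2 total)

Step 3: Apply Euler's theorem:
  - Eulerian circuit exists iff graph is connected and all vertices have even degree
  - Eulerian path exists iff graph is connected and has 0 or 2 odd-degree vertices

Graph is connected with exactly 2 odd-degree vertices (2, 7).
Eulerian path exists (starting and ending at the odd-degree vertices), but no Eulerian circuit.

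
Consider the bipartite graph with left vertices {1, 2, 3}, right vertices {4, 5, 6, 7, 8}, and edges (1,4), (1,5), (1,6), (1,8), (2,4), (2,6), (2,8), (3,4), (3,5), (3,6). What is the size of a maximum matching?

Step 1: List the neighbors of each left vertex:
  1: 4, 5, 6, 8
  2: 4, 6, 8
  3: 4, 5, 6

Step 2: Greedily match left vertices, then look for augmenting paths:
  Match 1 -- 4
  Match 2 -- 6
  Match 3 -- 5
  No augmenting path remains.

Step 3: Verify this is maximum:
  Matching size 3 = min(|L|, |R|) = min(3, 5), which is an upper bound, so this matching is maximum.

Maximum matching: {(1,4), (2,6), (3,5)}
Size: 3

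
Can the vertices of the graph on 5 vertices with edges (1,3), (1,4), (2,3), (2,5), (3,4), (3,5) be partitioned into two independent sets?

Step 1: Attempt 2-coloring using BFS:
  Start at vertex 1, assign color 0
  Color vertex 3 with color 1 (neighbor of 1)
  Color vertex 4 with color 1 (neighbor of 1)
  Color vertex 2 with color 0 (neighbor of 3)

Step 2: Conflict found! Vertices 3 and 4 are adjacent but have the same color.
This means the graph contains an odd cycle.

The graph is NOT bipartite.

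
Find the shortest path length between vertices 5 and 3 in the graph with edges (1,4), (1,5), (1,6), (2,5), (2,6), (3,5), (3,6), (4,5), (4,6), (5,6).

Step 1: Build adjacency list:
  1: 4, 5, 6
  2: 5, 6
  3: 5, 6
  4: 1, 5, 6
  5: 1, 2, 3, 4, 6
  6: 1, 2, 3, 4, 5

Step 2: BFS from vertex 5 to find shortest path to 3:
  vertex 1 reached at distance 1
  vertex 2 reached at distance 1
  vertex 3 reached at distance 1

Step 3: Shortest path: 5 -> 3
Path length: 1 edge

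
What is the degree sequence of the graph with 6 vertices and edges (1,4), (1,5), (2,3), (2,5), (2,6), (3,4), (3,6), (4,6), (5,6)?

Step 1: Count edges incident to each vertex:
  deg(1) = 2 (neighbors: 4, 5)
  deg(2) = 3 (neighbors: 3, 5, 6)
  deg(3) = 3 (neighbors: 2, 4, 6)
  deg(4) = 3 (neighbors: 1, 3, 6)
  deg(5) = 3 (neighbors: 1, 2, 6)
  deg(6) = 4 (neighbors: 2, 3, 4, 5)

Step 2: Sort degrees in non-increasing order:
  Degrees: [2, 3, 3, 3, 3, 4] -> sorted: [4, 3, 3, 3, 3, 2]

Degree sequence: [4, 3, 3, 3, 3, 2]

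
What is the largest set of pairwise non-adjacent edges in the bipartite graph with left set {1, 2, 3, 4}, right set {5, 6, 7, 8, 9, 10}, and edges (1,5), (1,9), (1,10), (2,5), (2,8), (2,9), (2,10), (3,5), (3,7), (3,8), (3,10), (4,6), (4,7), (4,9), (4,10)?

Step 1: List the neighbors of each left vertex:
  1: 5, 9, 10
  2: 5, 8, 9, 10
  3: 5, 7, 8, 10
  4: 6, 7, 9, 10

Step 2: Greedily match left vertices, then look for augmenting paths:
  Match 1 -- 5
  Match 2 -- 8
  Match 3 -- 7
  Match 4 -- 6
  No augmenting path remains.

Step 3: Verify this is maximum:
  Matching size 4 = min(|L|, |R|) = min(4, 6), which is an upper bound, so this matching is maximum.

Maximum matching: {(1,5), (2,8), (3,7), (4,6)}
Size: 4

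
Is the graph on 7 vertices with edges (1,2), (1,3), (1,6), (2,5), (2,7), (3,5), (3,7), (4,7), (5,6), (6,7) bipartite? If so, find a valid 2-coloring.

Step 1: Attempt 2-coloring using BFS:
  Start at vertex 1, assign color 0
  Color vertex 2 with color 1 (neighbor of 1)
  Color vertex 3 with color 1 (neighbor of 1)
  Color vertex 6 with color 1 (neighbor of 1)
  Color vertex 5 with color 0 (neighbor of 2)
  Color vertex 7 with color 0 (neighbor of 2)
  Color vertex 4 with color 1 (neighbor of 7)

Step 2: 2-coloring succeeded. No conflicts found.
  Set A (color 0): {1, 5, 7}
  Set B (color 1): {2, 3, 4, 6}

The graph is bipartite with partition {1, 5, 7}, {2, 3, 4, 6}.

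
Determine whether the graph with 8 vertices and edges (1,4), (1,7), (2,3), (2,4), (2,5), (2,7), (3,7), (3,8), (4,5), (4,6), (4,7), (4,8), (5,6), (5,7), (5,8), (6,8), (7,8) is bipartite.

Step 1: Attempt 2-coloring using BFS:
  Start at vertex 1, assign color 0
  Color vertex 4 with color 1 (neighbor of 1)
  Color vertex 7 with color 1 (neighbor of 1)
  Color vertex 2 with color 0 (neighbor of 4)
  Color vertex 5 with color 0 (neighbor of 4)
  Color vertex 6 with color 0 (neighbor of 4)

Step 2: Conflict found! Vertices 4 and 7 are adjacent but have the same color.
This means the graph contains an odd cycle.

The graph is NOT bipartite.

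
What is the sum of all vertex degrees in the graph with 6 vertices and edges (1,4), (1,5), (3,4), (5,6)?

Step 1: Count edges incident to each vertex:
  deg(1) = 2 (neighbors: 4, 5)
  deg(2) = 0 (neighbors: none)
  deg(3) = 1 (neighbors: 4)
  deg(4) = 2 (neighbors: 1, 3)
  deg(5) = 2 (neighbors: 1, 6)
  deg(6) = 1 (neighbors: 5)

Step 2: Sum all degrees:
  2 + 0 + 1 + 2 + 2 + 1 = 8

Verification: sum of degrees = 2 * |E| = 2 * 4 = 8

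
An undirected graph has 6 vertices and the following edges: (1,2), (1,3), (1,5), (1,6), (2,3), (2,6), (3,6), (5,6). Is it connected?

Step 1: Build adjacency list from edges:
  1: 2, 3, 5, 6
  2: 1, 3, 6
  3: 1, 2, 6
  4: (none)
  5: 1, 6
  6: 1, 2, 3, 5

Step 2: Run BFS/DFS from vertex 1:
  Visited: {1, 2, 3, 5, 6}
  Reached 5 of 6 vertices

Step 3: Only 5 of 6 vertices reached. Graph is disconnected.
Connected components: {1, 2, 3, 5, 6}, {4}
Answer: No, the graph is not connected (2 components).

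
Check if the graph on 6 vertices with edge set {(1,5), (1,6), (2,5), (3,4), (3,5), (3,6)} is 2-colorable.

Step 1: Attempt 2-coloring using BFS:
  Start at vertex 1, assign color 0
  Color vertex 5 with color 1 (neighbor of 1)
  Color vertex 6 with color 1 (neighbor of 1)
  Color vertex 2 with color 0 (neighbor of 5)
  Color vertex 3 with color 0 (neighbor of 5)
  Color vertex 4 with color 1 (neighbor of 3)

Step 2: 2-coloring succeeded. No conflicts found.
  Set A (color 0): {1, 2, 3}
  Set B (color 1): {4, 5, 6}

The graph is bipartite with partition {1, 2, 3}, {4, 5, 6}.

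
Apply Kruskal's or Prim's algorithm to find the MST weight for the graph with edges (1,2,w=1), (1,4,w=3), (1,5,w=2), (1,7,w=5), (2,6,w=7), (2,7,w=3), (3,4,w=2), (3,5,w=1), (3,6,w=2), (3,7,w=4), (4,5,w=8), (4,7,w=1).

Apply Kruskal's algorithm (sort edges by weight, add if no cycle):

Sorted edges by weight:
  (1,2) w=1
  (3,5) w=1
  (4,7) w=1
  (1,5) w=2
  (3,6) w=2
  (3,4) w=2
  (1,4) w=3
  (2,7) w=3
  (3,7) w=4
  (1,7) w=5
  (2,6) w=7
  (4,5) w=8

Add edge (1,2) w=1 -- no cycle. Running total: 1
Add edge (3,5) w=1 -- no cycle. Running total: 2
Add edge (4,7) w=1 -- no cycle. Running total: 3
Add edge (1,5) w=2 -- no cycle. Running total: 5
Add edge (3,6) w=2 -- no cycle. Running total: 7
Add edge (3,4) w=2 -- no cycle. Running total: 9

MST edges: (1,2,w=1), (3,5,w=1), (4,7,w=1), (1,5,w=2), (3,6,w=2), (3,4,w=2)
Total MST weight: 1 + 1 + 1 + 2 + 2 + 2 = 9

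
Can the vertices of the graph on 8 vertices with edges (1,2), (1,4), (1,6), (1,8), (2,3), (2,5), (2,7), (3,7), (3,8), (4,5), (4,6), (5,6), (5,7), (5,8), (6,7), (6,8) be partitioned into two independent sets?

Step 1: Attempt 2-coloring using BFS:
  Start at vertex 1, assign color 0
  Color vertex 2 with color 1 (neighbor of 1)
  Color vertex 4 with color 1 (neighbor of 1)
  Color vertex 6 with color 1 (neighbor of 1)
  Color vertex 8 with color 1 (neighbor of 1)
  Color vertex 3 with color 0 (neighbor of 2)
  Color vertex 5 with color 0 (neighbor of 2)
  Color vertex 7 with color 0 (neighbor of 2)

Step 2: Conflict found! Vertices 4 and 6 are adjacent but have the same color.
This means the graph contains an odd cycle.

The graph is NOT bipartite.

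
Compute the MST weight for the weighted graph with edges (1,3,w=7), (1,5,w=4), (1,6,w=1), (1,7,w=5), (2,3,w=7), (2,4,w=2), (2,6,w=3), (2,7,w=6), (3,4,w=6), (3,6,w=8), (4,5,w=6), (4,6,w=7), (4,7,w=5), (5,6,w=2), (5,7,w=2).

Apply Kruskal's algorithm (sort edges by weight, add if no cycle):

Sorted edges by weight:
  (1,6) w=1
  (2,4) w=2
  (5,6) w=2
  (5,7) w=2
  (2,6) w=3
  (1,5) w=4
  (1,7) w=5
  (4,7) w=5
  (2,7) w=6
  (3,4) w=6
  (4,5) w=6
  (1,3) w=7
  (2,3) w=7
  (4,6) w=7
  (3,6) w=8

Add edge (1,6) w=1 -- no cycle. Running total: 1
Add edge (2,4) w=2 -- no cycle. Running total: 3
Add edge (5,6) w=2 -- no cycle. Running total: 5
Add edge (5,7) w=2 -- no cycle. Running total: 7
Add edge (2,6) w=3 -- no cycle. Running total: 10
Skip edge (1,5) w=4 -- would create cycle
Skip edge (1,7) w=5 -- would create cycle
Skip edge (4,7) w=5 -- would create cycle
Skip edge (2,7) w=6 -- would create cycle
Add edge (3,4) w=6 -- no cycle. Running total: 16

MST edges: (1,6,w=1), (2,4,w=2), (5,6,w=2), (5,7,w=2), (2,6,w=3), (3,4,w=6)
Total MST weight: 1 + 2 + 2 + 2 + 3 + 6 = 16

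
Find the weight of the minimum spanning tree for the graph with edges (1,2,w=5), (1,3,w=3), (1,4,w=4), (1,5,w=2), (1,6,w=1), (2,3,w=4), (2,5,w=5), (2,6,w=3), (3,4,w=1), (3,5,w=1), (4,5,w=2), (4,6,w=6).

Apply Kruskal's algorithm (sort edges by weight, add if no cycle):

Sorted edges by weight:
  (1,6) w=1
  (3,4) w=1
  (3,5) w=1
  (1,5) w=2
  (4,5) w=2
  (1,3) w=3
  (2,6) w=3
  (1,4) w=4
  (2,3) w=4
  (1,2) w=5
  (2,5) w=5
  (4,6) w=6

Add edge (1,6) w=1 -- no cycle. Running total: 1
Add edge (3,4) w=1 -- no cycle. Running total: 2
Add edge (3,5) w=1 -- no cycle. Running total: 3
Add edge (1,5) w=2 -- no cycle. Running total: 5
Skip edge (4,5) w=2 -- would create cycle
Skip edge (1,3) w=3 -- would create cycle
Add edge (2,6) w=3 -- no cycle. Running total: 8

MST edges: (1,6,w=1), (3,4,w=1), (3,5,w=1), (1,5,w=2), (2,6,w=3)
Total MST weight: 1 + 1 + 1 + 2 + 3 = 8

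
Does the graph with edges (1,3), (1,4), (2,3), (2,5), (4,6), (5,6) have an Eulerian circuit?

Step 1: Find the degree of each vertex:
  deg(1) = 2
  deg(2) = 2
  deg(3) = 2
  deg(4) = 2
  deg(5) = 2
  deg(6) = 2

Step 2: Count vertices with odd degree:
  All vertices have even degree (0 odd-degree vertices)

Step 3: Apply Euler's theorem:
  - Eulerian circuit exists iff graph is connected and all vertices have even degree
  - Eulerian path exists iff graph is connected and has 0 or 2 odd-degree vertices

Graph is connected with 0 odd-degree vertices.
Both Eulerian circuit and Eulerian path exist.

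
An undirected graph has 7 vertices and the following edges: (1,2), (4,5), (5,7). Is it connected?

Step 1: Build adjacency list from edges:
  1: 2
  2: 1
  3: (none)
  4: 5
  5: 4, 7
  6: (none)
  7: 5

Step 2: Run BFS/DFS from vertex 1:
  Visited: {1, 2}
  Reached 2 of 7 vertices

Step 3: Only 2 of 7 vertices reached. Graph is disconnected.
Connected components: {1, 2}, {3}, {4, 5, 7}, {6}
Answer: No, the graph is not connected (4 components).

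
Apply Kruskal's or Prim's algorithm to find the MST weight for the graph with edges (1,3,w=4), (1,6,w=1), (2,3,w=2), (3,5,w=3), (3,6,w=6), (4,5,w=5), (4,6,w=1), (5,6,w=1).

Apply Kruskal's algorithm (sort edges by weight, add if no cycle):

Sorted edges by weight:
  (1,6) w=1
  (4,6) w=1
  (5,6) w=1
  (2,3) w=2
  (3,5) w=3
  (1,3) w=4
  (4,5) w=5
  (3,6) w=6

Add edge (1,6) w=1 -- no cycle. Running total: 1
Add edge (4,6) w=1 -- no cycle. Running total: 2
Add edge (5,6) w=1 -- no cycle. Running total: 3
Add edge (2,3) w=2 -- no cycle. Running total: 5
Add edge (3,5) w=3 -- no cycle. Running total: 8

MST edges: (1,6,w=1), (4,6,w=1), (5,6,w=1), (2,3,w=2), (3,5,w=3)
Total MST weight: 1 + 1 + 1 + 2 + 3 = 8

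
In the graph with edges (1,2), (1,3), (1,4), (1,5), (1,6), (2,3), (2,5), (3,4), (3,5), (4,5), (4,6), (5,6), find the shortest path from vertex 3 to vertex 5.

Step 1: Build adjacency list:
  1: 2, 3, 4, 5, 6
  2: 1, 3, 5
  3: 1, 2, 4, 5
  4: 1, 3, 5, 6
  5: 1, 2, 3, 4, 6
  6: 1, 4, 5

Step 2: BFS from vertex 3 to find shortest path to 5:
  vertex 1 reached at distance 1
  vertex 2 reached at distance 1
  vertex 4 reached at distance 1
  vertex 5 reached at distance 1

Step 3: Shortest path: 3 -> 5
Path length: 1 edge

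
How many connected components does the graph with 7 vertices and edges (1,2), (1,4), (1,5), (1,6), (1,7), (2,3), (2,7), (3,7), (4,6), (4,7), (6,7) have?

Step 1: Build adjacency list from edges:
  1: 2, 4, 5, 6, 7
  2: 1, 3, 7
  3: 2, 7
  4: 1, 6, 7
  5: 1
  6: 1, 4, 7
  7: 1, 2, 3, 4, 6

Step 2: Run BFS/DFS from vertex 1:
  Visited: {1, 2, 4, 5, 6, 7, 3}
  Reached 7 of 7 vertices

Step 3: All 7 vertices reached from vertex 1, so the graph is connected.
Number of connected components: 1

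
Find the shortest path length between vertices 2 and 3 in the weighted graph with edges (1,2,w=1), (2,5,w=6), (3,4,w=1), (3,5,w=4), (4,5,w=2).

Step 1: Build adjacency list with weights:
  1: 2(w=1)
  2: 1(w=1), 5(w=6)
  3: 4(w=1), 5(w=4)
  4: 3(w=1), 5(w=2)
  5: 2(w=6), 3(w=4), 4(w=2)

Step 2: Apply Dijkstra's algorithm from vertex 2:
  Visit vertex 2 (distance=0)
    Update dist[1] = 1
    Update dist[5] = 6
  Visit vertex 1 (distance=1)
  Visit vertex 5 (distance=6)
    Update dist[3] = 10
    Update dist[4] = 8
  Visit vertex 4 (distance=8)
    Update dist[3] = 9
  Visit vertex 3 (distance=9)

Step 3: Shortest path: 2 -> 5 -> 4 -> 3
Total weight: 6 + 2 + 1 = 9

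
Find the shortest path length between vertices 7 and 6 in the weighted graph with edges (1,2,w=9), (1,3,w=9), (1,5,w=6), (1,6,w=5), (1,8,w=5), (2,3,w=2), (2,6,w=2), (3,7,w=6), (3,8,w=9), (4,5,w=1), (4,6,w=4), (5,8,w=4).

Step 1: Build adjacency list with weights:
  1: 2(w=9), 3(w=9), 5(w=6), 6(w=5), 8(w=5)
  2: 1(w=9), 3(w=2), 6(w=2)
  3: 1(w=9), 2(w=2), 7(w=6), 8(w=9)
  4: 5(w=1), 6(w=4)
  5: 1(w=6), 4(w=1), 8(w=4)
  6: 1(w=5), 2(w=2), 4(w=4)
  7: 3(w=6)
  8: 1(w=5), 3(w=9), 5(w=4)

Step 2: Apply Dijkstra's algorithm from vertex 7:
  Visit vertex 7 (distance=0)
    Update dist[3] = 6
  Visit vertex 3 (distance=6)
    Update dist[1] = 15
    Update dist[2] = 8
    Update dist[8] = 15
  Visit vertex 2 (distance=8)
    Update dist[6] = 10
  Visit vertex 6 (distance=10)
    Update dist[4] = 14

Step 3: Shortest path: 7 -> 3 -> 2 -> 6
Total weight: 6 + 2 + 2 = 10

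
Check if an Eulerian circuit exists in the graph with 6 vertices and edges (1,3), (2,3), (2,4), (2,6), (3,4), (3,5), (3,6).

Step 1: Find the degree of each vertex:
  deg(1) = 1
  deg(2) = 3
  deg(3) = 5
  deg(4) = 2
  deg(5) = 1
  deg(6) = 2

Step 2: Count vertices with odd degree:
  Odd-degree vertices: 1, 2, 3, 5 (4 total)

Step 3: Apply Euler's theorem:
  - Eulerian circuit exists iff graph is connected and all vertices have even degree
  - Eulerian path exists iff graph is connected and has 0 or 2 odd-degree vertices

Graph has 4 odd-degree vertices (need 0 or 2).
Neither Eulerian path nor Eulerian circuit exists.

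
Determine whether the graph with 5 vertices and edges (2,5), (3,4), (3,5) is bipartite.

Step 1: Attempt 2-coloring using BFS:
  Start at vertex 1, assign color 0
  Start new component at vertex 2, assign color 0
  Color vertex 5 with color 1 (neighbor of 2)
  Color vertex 3 with color 0 (neighbor of 5)
  Color vertex 4 with color 1 (neighbor of 3)

Step 2: 2-coloring succeeded. No conflicts found.
  Set A (color 0): {1, 2, 3}
  Set B (color 1): {4, 5}

The graph is bipartite with partition {1, 2, 3}, {4, 5}.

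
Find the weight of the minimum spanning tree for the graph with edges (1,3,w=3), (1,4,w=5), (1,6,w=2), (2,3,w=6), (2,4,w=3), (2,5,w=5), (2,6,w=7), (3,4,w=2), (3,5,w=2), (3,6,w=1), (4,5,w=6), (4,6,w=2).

Apply Kruskal's algorithm (sort edges by weight, add if no cycle):

Sorted edges by weight:
  (3,6) w=1
  (1,6) w=2
  (3,4) w=2
  (3,5) w=2
  (4,6) w=2
  (1,3) w=3
  (2,4) w=3
  (1,4) w=5
  (2,5) w=5
  (2,3) w=6
  (4,5) w=6
  (2,6) w=7

Add edge (3,6) w=1 -- no cycle. Running total: 1
Add edge (1,6) w=2 -- no cycle. Running total: 3
Add edge (3,4) w=2 -- no cycle. Running total: 5
Add edge (3,5) w=2 -- no cycle. Running total: 7
Skip edge (4,6) w=2 -- would create cycle
Skip edge (1,3) w=3 -- would create cycle
Add edge (2,4) w=3 -- no cycle. Running total: 10

MST edges: (3,6,w=1), (1,6,w=2), (3,4,w=2), (3,5,w=2), (2,4,w=3)
Total MST weight: 1 + 2 + 2 + 2 + 3 = 10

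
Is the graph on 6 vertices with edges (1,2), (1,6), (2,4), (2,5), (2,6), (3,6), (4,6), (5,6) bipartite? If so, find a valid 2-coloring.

Step 1: Attempt 2-coloring using BFS:
  Start at vertex 1, assign color 0
  Color vertex 2 with color 1 (neighbor of 1)
  Color vertex 6 with color 1 (neighbor of 1)
  Color vertex 4 with color 0 (neighbor of 2)
  Color vertex 5 with color 0 (neighbor of 2)

Step 2: Conflict found! Vertices 2 and 6 are adjacent but have the same color.
This means the graph contains an odd cycle.

The graph is NOT bipartite.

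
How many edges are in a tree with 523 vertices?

A tree on n vertices always has exactly n - 1 edges.
For n = 523: edges = 523 - 1 = 522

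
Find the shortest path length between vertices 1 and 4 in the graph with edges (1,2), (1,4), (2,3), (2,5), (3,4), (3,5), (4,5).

Step 1: Build adjacency list:
  1: 2, 4
  2: 1, 3, 5
  3: 2, 4, 5
  4: 1, 3, 5
  5: 2, 3, 4

Step 2: BFS from vertex 1 to find shortest path to 4:
  vertex 2 reached at distance 1
  vertex 4 reached at distance 1

Step 3: Shortest path: 1 -> 4
Path length: 1 edge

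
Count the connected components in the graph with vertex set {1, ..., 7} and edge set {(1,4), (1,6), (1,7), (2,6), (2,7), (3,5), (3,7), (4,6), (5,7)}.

Step 1: Build adjacency list from edges:
  1: 4, 6, 7
  2: 6, 7
  3: 5, 7
  4: 1, 6
  5: 3, 7
  6: 1, 2, 4
  7: 1, 2, 3, 5

Step 2: Run BFS/DFS from vertex 1:
  Visited: {1, 4, 6, 7, 2, 3, 5}
  Reached 7 of 7 vertices

Step 3: All 7 vertices reached from vertex 1, so the graph is connected.
Number of connected components: 1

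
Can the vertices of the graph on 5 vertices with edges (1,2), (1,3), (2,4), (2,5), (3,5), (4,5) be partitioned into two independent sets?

Step 1: Attempt 2-coloring using BFS:
  Start at vertex 1, assign color 0
  Color vertex 2 with color 1 (neighbor of 1)
  Color vertex 3 with color 1 (neighbor of 1)
  Color vertex 4 with color 0 (neighbor of 2)
  Color vertex 5 with color 0 (neighbor of 2)

Step 2: Conflict found! Vertices 4 and 5 are adjacent but have the same color.
This means the graph contains an odd cycle.

The graph is NOT bipartite.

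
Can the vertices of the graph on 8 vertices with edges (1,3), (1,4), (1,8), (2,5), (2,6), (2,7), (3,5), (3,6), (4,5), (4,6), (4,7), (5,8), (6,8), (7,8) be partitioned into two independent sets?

Step 1: Attempt 2-coloring using BFS:
  Start at vertex 1, assign color 0
  Color vertex 3 with color 1 (neighbor of 1)
  Color vertex 4 with color 1 (neighbor of 1)
  Color vertex 8 with color 1 (neighbor of 1)
  Color vertex 5 with color 0 (neighbor of 3)
  Color vertex 6 with color 0 (neighbor of 3)
  Color vertex 7 with color 0 (neighbor of 4)
  Color vertex 2 with color 1 (neighbor of 5)

Step 2: 2-coloring succeeded. No conflicts found.
  Set A (color 0): {1, 5, 6, 7}
  Set B (color 1): {2, 3, 4, 8}

The graph is bipartite with partition {1, 5, 6, 7}, {2, 3, 4, 8}.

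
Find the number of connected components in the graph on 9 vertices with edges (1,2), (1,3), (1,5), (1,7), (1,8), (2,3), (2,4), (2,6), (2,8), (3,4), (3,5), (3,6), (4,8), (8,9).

Step 1: Build adjacency list from edges:
  1: 2, 3, 5, 7, 8
  2: 1, 3, 4, 6, 8
  3: 1, 2, 4, 5, 6
  4: 2, 3, 8
  5: 1, 3
  6: 2, 3
  7: 1
  8: 1, 2, 4, 9
  9: 8

Step 2: Run BFS/DFS from vertex 1:
  Visited: {1, 2, 3, 5, 7, 8, 4, 6, 9}
  Reached 9 of 9 vertices

Step 3: All 9 vertices reached from vertex 1, so the graph is connected.
Number of connected components: 1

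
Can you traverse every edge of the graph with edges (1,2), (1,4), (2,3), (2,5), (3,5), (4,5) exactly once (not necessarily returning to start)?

Step 1: Find the degree of each vertex:
  deg(1) = 2
  deg(2) = 3
  deg(3) = 2
  deg(4) = 2
  deg(5) = 3

Step 2: Count vertices with odd degree:
  Odd-degree vertices: 2, 5 (2 total)

Step 3: Apply Euler's theorem:
  - Eulerian circuit exists iff graph is connected and all vertices have even degree
  - Eulerian path exists iff graph is connected and has 0 or 2 odd-degree vertices

Graph is connected with exactly 2 odd-degree vertices (2, 5).
Eulerian path exists (starting and ending at the odd-degree vertices), but no Eulerian circuit.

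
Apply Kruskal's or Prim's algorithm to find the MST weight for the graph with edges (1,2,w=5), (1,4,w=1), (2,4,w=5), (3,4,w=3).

Apply Kruskal's algorithm (sort edges by weight, add if no cycle):

Sorted edges by weight:
  (1,4) w=1
  (3,4) w=3
  (1,2) w=5
  (2,4) w=5

Add edge (1,4) w=1 -- no cycle. Running total: 1
Add edge (3,4) w=3 -- no cycle. Running total: 4
Add edge (1,2) w=5 -- no cycle. Running total: 9

MST edges: (1,4,w=1), (3,4,w=3), (1,2,w=5)
Total MST weight: 1 + 3 + 5 = 9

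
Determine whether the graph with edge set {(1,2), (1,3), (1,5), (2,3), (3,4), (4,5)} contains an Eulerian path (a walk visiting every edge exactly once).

Step 1: Find the degree of each vertex:
  deg(1) = 3
  deg(2) = 2
  deg(3) = 3
  deg(4) = 2
  deg(5) = 2

Step 2: Count vertices with odd degree:
  Odd-degree vertices: 1, 3 (2 total)

Step 3: Apply Euler's theorem:
  - Eulerian circuit exists iff graph is connected and all vertices have even degree
  - Eulerian path exists iff graph is connected and has 0 or 2 odd-degree vertices

Graph is connected with exactly 2 odd-degree vertices (1, 3).
Eulerian path exists (starting and ending at the odd-degree vertices), but no Eulerian circuit.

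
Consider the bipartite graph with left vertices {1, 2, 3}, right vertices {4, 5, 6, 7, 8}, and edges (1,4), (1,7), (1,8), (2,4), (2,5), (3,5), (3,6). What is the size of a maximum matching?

Step 1: List the neighbors of each left vertex:
  1: 4, 7, 8
  2: 4, 5
  3: 5, 6

Step 2: Greedily match left vertices, then look for augmenting paths:
  Match 1 -- 4
  Match 2 -- 5
  Match 3 -- 6
  No augmenting path remains.

Step 3: Verify this is maximum:
  Matching size 3 = min(|L|, |R|) = min(3, 5), which is an upper bound, so this matching is maximum.

Maximum matching: {(1,4), (2,5), (3,6)}
Size: 3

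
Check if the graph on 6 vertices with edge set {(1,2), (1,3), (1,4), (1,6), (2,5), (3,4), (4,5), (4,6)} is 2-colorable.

Step 1: Attempt 2-coloring using BFS:
  Start at vertex 1, assign color 0
  Color vertex 2 with color 1 (neighbor of 1)
  Color vertex 3 with color 1 (neighbor of 1)
  Color vertex 4 with color 1 (neighbor of 1)
  Color vertex 6 with color 1 (neighbor of 1)
  Color vertex 5 with color 0 (neighbor of 2)

Step 2: Conflict found! Vertices 3 and 4 are adjacent but have the same color.
This means the graph contains an odd cycle.

The graph is NOT bipartite.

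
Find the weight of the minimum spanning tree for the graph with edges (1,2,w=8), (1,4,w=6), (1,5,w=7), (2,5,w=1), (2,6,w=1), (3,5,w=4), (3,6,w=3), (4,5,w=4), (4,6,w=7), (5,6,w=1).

Apply Kruskal's algorithm (sort edges by weight, add if no cycle):

Sorted edges by weight:
  (2,5) w=1
  (2,6) w=1
  (5,6) w=1
  (3,6) w=3
  (3,5) w=4
  (4,5) w=4
  (1,4) w=6
  (1,5) w=7
  (4,6) w=7
  (1,2) w=8

Add edge (2,5) w=1 -- no cycle. Running total: 1
Add edge (2,6) w=1 -- no cycle. Running total: 2
Skip edge (5,6) w=1 -- would create cycle
Add edge (3,6) w=3 -- no cycle. Running total: 5
Skip edge (3,5) w=4 -- would create cycle
Add edge (4,5) w=4 -- no cycle. Running total: 9
Add edge (1,4) w=6 -- no cycle. Running total: 15

MST edges: (2,5,w=1), (2,6,w=1), (3,6,w=3), (4,5,w=4), (1,4,w=6)
Total MST weight: 1 + 1 + 3 + 4 + 6 = 15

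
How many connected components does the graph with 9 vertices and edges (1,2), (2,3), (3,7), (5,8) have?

Step 1: Build adjacency list from edges:
  1: 2
  2: 1, 3
  3: 2, 7
  4: (none)
  5: 8
  6: (none)
  7: 3
  8: 5
  9: (none)

Step 2: Run BFS/DFS from vertex 1:
  Visited: {1, 2, 3, 7}
  Reached 4 of 9 vertices

Step 3: Only 4 of 9 vertices reached. Graph is disconnected.
Connected components: {1, 2, 3, 7}, {4}, {5, 8}, {6}, {9}
Number of connected components: 5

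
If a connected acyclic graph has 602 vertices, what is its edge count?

A tree on n vertices always has exactly n - 1 edges.
For n = 602: edges = 602 - 1 = 601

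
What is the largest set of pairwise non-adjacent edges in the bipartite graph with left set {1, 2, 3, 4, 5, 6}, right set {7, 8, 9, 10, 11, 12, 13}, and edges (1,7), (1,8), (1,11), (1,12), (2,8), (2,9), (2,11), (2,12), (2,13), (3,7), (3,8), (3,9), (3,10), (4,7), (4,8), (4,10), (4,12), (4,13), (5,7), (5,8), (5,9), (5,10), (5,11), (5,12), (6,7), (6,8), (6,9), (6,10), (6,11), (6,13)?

Step 1: List the neighbors of each left vertex:
  1: 7, 8, 11, 12
  2: 8, 9, 11, 12, 13
  3: 7, 8, 9, 10
  4: 7, 8, 10, 12, 13
  5: 7, 8, 9, 10, 11, 12
  6: 7, 8, 9, 10, 11, 13

Step 2: Greedily match left vertices, then look for augmenting paths:
  Match 1 -- 7
  Match 2 -- 8
  Match 3 -- 9
  Match 4 -- 10
  Match 5 -- 11
  Match 6 -- 13
  No augmenting path remains.

Step 3: Verify this is maximum:
  Matching size 6 = min(|L|, |R|) = min(6, 7), which is an upper bound, so this matching is maximum.

Maximum matching: {(1,7), (2,8), (3,9), (4,10), (5,11), (6,13)}
Size: 6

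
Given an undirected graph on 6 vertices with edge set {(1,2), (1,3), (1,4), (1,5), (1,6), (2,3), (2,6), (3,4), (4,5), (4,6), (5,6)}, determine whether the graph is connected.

Step 1: Build adjacency list from edges:
  1: 2, 3, 4, 5, 6
  2: 1, 3, 6
  3: 1, 2, 4
  4: 1, 3, 5, 6
  5: 1, 4, 6
  6: 1, 2, 4, 5

Step 2: Run BFS/DFS from vertex 1:
  Visited: {1, 2, 3, 4, 5, 6}
  Reached 6 of 6 vertices

Step 3: All 6 vertices reached from vertex 1, so the graph is connected.
Answer: Yes, the graph is connected.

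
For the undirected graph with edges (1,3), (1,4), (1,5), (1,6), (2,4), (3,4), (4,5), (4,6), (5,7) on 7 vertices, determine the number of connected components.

Step 1: Build adjacency list from edges:
  1: 3, 4, 5, 6
  2: 4
  3: 1, 4
  4: 1, 2, 3, 5, 6
  5: 1, 4, 7
  6: 1, 4
  7: 5

Step 2: Run BFS/DFS from vertex 1:
  Visited: {1, 3, 4, 5, 6, 2, 7}
  Reached 7 of 7 vertices

Step 3: All 7 vertices reached from vertex 1, so the graph is connected.
Number of connected components: 1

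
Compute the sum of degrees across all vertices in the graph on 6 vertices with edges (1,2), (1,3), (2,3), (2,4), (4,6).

Step 1: Count edges incident to each vertex:
  deg(1) = 2 (neighbors: 2, 3)
  deg(2) = 3 (neighbors: 1, 3, 4)
  deg(3) = 2 (neighbors: 1, 2)
  deg(4) = 2 (neighbors: 2, 6)
  deg(5) = 0 (neighbors: none)
  deg(6) = 1 (neighbors: 4)

Step 2: Sum all degrees:
  2 + 3 + 2 + 2 + 0 + 1 = 10

Verification: sum of degrees = 2 * |E| = 2 * 5 = 10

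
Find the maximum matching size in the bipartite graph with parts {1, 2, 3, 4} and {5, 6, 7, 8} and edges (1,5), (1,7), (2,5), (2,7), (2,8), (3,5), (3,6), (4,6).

Step 1: List the neighbors of each left vertex:
  1: 5, 7
  2: 5, 7, 8
  3: 5, 6
  4: 6

Step 2: Greedily match left vertices, then look for augmenting paths:
  Match 1 -- 7
  Match 2 -- 8
  Match 3 -- 5
  Match 4 -- 6
  No augmenting path remains.

Step 3: Verify this is maximum:
  Matching size 4 = min(|L|, |R|) = min(4, 4), which is an upper bound, so this matching is maximum.

Maximum matching: {(1,7), (2,8), (3,5), (4,6)}
Size: 4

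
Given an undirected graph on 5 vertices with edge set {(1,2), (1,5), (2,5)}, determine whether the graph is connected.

Step 1: Build adjacency list from edges:
  1: 2, 5
  2: 1, 5
  3: (none)
  4: (none)
  5: 1, 2

Step 2: Run BFS/DFS from vertex 1:
  Visited: {1, 2, 5}
  Reached 3 of 5 vertices

Step 3: Only 3 of 5 vertices reached. Graph is disconnected.
Connected components: {1, 2, 5}, {3}, {4}
Answer: No, the graph is not connected (3 components).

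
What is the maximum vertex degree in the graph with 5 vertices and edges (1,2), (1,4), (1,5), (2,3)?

Step 1: Count edges incident to each vertex:
  deg(1) = 3 (neighbors: 2, 4, 5)
  deg(2) = 2 (neighbors: 1, 3)
  deg(3) = 1 (neighbors: 2)
  deg(4) = 1 (neighbors: 1)
  deg(5) = 1 (neighbors: 1)

Step 2: Find maximum:
  max(3, 2, 1, 1, 1) = 3 (vertex 1)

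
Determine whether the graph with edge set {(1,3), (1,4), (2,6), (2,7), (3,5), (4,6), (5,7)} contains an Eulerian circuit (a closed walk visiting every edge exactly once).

Step 1: Find the degree of each vertex:
  deg(1) = 2
  deg(2) = 2
  deg(3) = 2
  deg(4) = 2
  deg(5) = 2
  deg(6) = 2
  deg(7) = 2

Step 2: Count vertices with odd degree:
  All vertices have even degree (0 odd-degree vertices)

Step 3: Apply Euler's theorem:
  - Eulerian circuit exists iff graph is connected and all vertices have even degree
  - Eulerian path exists iff graph is connected and has 0 or 2 odd-degree vertices

Graph is connected with 0 odd-degree vertices.
Both Eulerian circuit and Eulerian path exist.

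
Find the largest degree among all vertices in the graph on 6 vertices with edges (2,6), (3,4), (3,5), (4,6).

Step 1: Count edges incident to each vertex:
  deg(1) = 0 (neighbors: none)
  deg(2) = 1 (neighbors: 6)
  deg(3) = 2 (neighbors: 4, 5)
  deg(4) = 2 (neighbors: 3, 6)
  deg(5) = 1 (neighbors: 3)
  deg(6) = 2 (neighbors: 2, 4)

Step 2: Find maximum:
  max(0, 1, 2, 2, 1, 2) = 2 (vertex 3)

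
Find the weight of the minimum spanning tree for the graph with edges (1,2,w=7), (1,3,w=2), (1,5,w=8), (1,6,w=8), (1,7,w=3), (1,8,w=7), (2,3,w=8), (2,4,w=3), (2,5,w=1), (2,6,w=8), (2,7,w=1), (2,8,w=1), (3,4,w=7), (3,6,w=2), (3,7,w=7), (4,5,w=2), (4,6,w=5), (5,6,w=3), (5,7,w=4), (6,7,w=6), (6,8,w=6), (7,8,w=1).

Apply Kruskal's algorithm (sort edges by weight, add if no cycle):

Sorted edges by weight:
  (2,8) w=1
  (2,5) w=1
  (2,7) w=1
  (7,8) w=1
  (1,3) w=2
  (3,6) w=2
  (4,5) w=2
  (1,7) w=3
  (2,4) w=3
  (5,6) w=3
  (5,7) w=4
  (4,6) w=5
  (6,8) w=6
  (6,7) w=6
  (1,8) w=7
  (1,2) w=7
  (3,4) w=7
  (3,7) w=7
  (1,5) w=8
  (1,6) w=8
  (2,3) w=8
  (2,6) w=8

Add edge (2,8) w=1 -- no cycle. Running total: 1
Add edge (2,5) w=1 -- no cycle. Running total: 2
Add edge (2,7) w=1 -- no cycle. Running total: 3
Skip edge (7,8) w=1 -- would create cycle
Add edge (1,3) w=2 -- no cycle. Running total: 5
Add edge (3,6) w=2 -- no cycle. Running total: 7
Add edge (4,5) w=2 -- no cycle. Running total: 9
Add edge (1,7) w=3 -- no cycle. Running total: 12

MST edges: (2,8,w=1), (2,5,w=1), (2,7,w=1), (1,3,w=2), (3,6,w=2), (4,5,w=2), (1,7,w=3)
Total MST weight: 1 + 1 + 1 + 2 + 2 + 2 + 3 = 12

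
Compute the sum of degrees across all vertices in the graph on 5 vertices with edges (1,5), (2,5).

Step 1: Count edges incident to each vertex:
  deg(1) = 1 (neighbors: 5)
  deg(2) = 1 (neighbors: 5)
  deg(3) = 0 (neighbors: none)
  deg(4) = 0 (neighbors: none)
  deg(5) = 2 (neighbors: 1, 2)

Step 2: Sum all degrees:
  1 + 1 + 0 + 0 + 2 = 4

Verification: sum of degrees = 2 * |E| = 2 * 2 = 4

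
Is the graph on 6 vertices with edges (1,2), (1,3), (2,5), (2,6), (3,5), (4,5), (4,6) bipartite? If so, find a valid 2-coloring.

Step 1: Attempt 2-coloring using BFS:
  Start at vertex 1, assign color 0
  Color vertex 2 with color 1 (neighbor of 1)
  Color vertex 3 with color 1 (neighbor of 1)
  Color vertex 5 with color 0 (neighbor of 2)
  Color vertex 6 with color 0 (neighbor of 2)
  Color vertex 4 with color 1 (neighbor of 5)

Step 2: 2-coloring succeeded. No conflicts found.
  Set A (color 0): {1, 5, 6}
  Set B (color 1): {2, 3, 4}

The graph is bipartite with partition {1, 5, 6}, {2, 3, 4}.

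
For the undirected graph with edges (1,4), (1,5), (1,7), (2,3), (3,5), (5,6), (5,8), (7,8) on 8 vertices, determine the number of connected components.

Step 1: Build adjacency list from edges:
  1: 4, 5, 7
  2: 3
  3: 2, 5
  4: 1
  5: 1, 3, 6, 8
  6: 5
  7: 1, 8
  8: 5, 7

Step 2: Run BFS/DFS from vertex 1:
  Visited: {1, 4, 5, 7, 3, 6, 8, 2}
  Reached 8 of 8 vertices

Step 3: All 8 vertices reached from vertex 1, so the graph is connected.
Number of connected components: 1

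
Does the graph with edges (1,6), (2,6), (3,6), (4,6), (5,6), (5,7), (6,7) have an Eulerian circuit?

Step 1: Find the degree of each vertex:
  deg(1) = 1
  deg(2) = 1
  deg(3) = 1
  deg(4) = 1
  deg(5) = 2
  deg(6) = 6
  deg(7) = 2

Step 2: Count vertices with odd degree:
  Odd-degree vertices: 1, 2, 3, 4 (4 total)

Step 3: Apply Euler's theorem:
  - Eulerian circuit exists iff graph is connected and all vertices have even degree
  - Eulerian path exists iff graph is connected and has 0 or 2 odd-degree vertices

Graph has 4 odd-degree vertices (need 0 or 2).
Neither Eulerian path nor Eulerian circuit exists.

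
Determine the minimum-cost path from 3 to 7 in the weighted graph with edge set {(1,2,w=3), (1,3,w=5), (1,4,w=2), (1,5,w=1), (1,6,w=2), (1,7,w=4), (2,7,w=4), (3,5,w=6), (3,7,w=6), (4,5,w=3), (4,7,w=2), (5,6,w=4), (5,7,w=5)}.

Step 1: Build adjacency list with weights:
  1: 2(w=3), 3(w=5), 4(w=2), 5(w=1), 6(w=2), 7(w=4)
  2: 1(w=3), 7(w=4)
  3: 1(w=5), 5(w=6), 7(w=6)
  4: 1(w=2), 5(w=3), 7(w=2)
  5: 1(w=1), 3(w=6), 4(w=3), 6(w=4), 7(w=5)
  6: 1(w=2), 5(w=4)
  7: 1(w=4), 2(w=4), 3(w=6), 4(w=2), 5(w=5)

Step 2: Apply Dijkstra's algorithm from vertex 3:
  Visit vertex 3 (distance=0)
    Update dist[1] = 5
    Update dist[5] = 6
    Update dist[7] = 6
  Visit vertex 1 (distance=5)
    Update dist[2] = 8
    Update dist[4] = 7
    Update dist[6] = 7
  Visit vertex 5 (distance=6)
  Visit vertex 7 (distance=6)

Step 3: Shortest path: 3 -> 7
Total weight: 6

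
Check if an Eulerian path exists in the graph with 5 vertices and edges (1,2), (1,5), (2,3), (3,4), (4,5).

Step 1: Find the degree of each vertex:
  deg(1) = 2
  deg(2) = 2
  deg(3) = 2
  deg(4) = 2
  deg(5) = 2

Step 2: Count vertices with odd degree:
  All vertices have even degree (0 odd-degree vertices)

Step 3: Apply Euler's theorem:
  - Eulerian circuit exists iff graph is connected and all vertices have even degree
  - Eulerian path exists iff graph is connected and has 0 or 2 odd-degree vertices

Graph is connected with 0 odd-degree vertices.
Both Eulerian circuit and Eulerian path exist.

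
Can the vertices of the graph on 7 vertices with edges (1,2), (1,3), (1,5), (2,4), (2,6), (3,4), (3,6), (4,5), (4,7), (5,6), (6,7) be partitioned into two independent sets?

Step 1: Attempt 2-coloring using BFS:
  Start at vertex 1, assign color 0
  Color vertex 2 with color 1 (neighbor of 1)
  Color vertex 3 with color 1 (neighbor of 1)
  Color vertex 5 with color 1 (neighbor of 1)
  Color vertex 4 with color 0 (neighbor of 2)
  Color vertex 6 with color 0 (neighbor of 2)
  Color vertex 7 with color 1 (neighbor of 4)

Step 2: 2-coloring succeeded. No conflicts found.
  Set A (color 0): {1, 4, 6}
  Set B (color 1): {2, 3, 5, 7}

The graph is bipartite with partition {1, 4, 6}, {2, 3, 5, 7}.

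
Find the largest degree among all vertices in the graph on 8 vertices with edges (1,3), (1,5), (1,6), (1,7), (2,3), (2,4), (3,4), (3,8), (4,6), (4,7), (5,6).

Step 1: Count edges incident to each vertex:
  deg(1) = 4 (neighbors: 3, 5, 6, 7)
  deg(2) = 2 (neighbors: 3, 4)
  deg(3) = 4 (neighbors: 1, 2, 4, 8)
  deg(4) = 4 (neighbors: 2, 3, 6, 7)
  deg(5) = 2 (neighbors: 1, 6)
  deg(6) = 3 (neighbors: 1, 4, 5)
  deg(7) = 2 (neighbors: 1, 4)
  deg(8) = 1 (neighbors: 3)

Step 2: Find maximum:
  max(4, 2, 4, 4, 2, 3, 2, 1) = 4 (vertex 1)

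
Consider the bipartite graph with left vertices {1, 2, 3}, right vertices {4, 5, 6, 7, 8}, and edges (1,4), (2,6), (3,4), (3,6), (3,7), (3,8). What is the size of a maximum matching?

Step 1: List the neighbors of each left vertex:
  1: 4
  2: 6
  3: 4, 6, 7, 8

Step 2: Greedily match left vertices, then look for augmenting paths:
  Match 1 -- 4
  Match 2 -- 6
  Match 3 -- 7
  No augmenting path remains.

Step 3: Verify this is maximum:
  Matching size 3 = min(|L|, |R|) = min(3, 5), which is an upper bound, so this matching is maximum.

Maximum matching: {(1,4), (2,6), (3,7)}
Size: 3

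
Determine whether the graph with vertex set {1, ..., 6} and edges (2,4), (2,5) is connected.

Step 1: Build adjacency list from edges:
  1: (none)
  2: 4, 5
  3: (none)
  4: 2
  5: 2
  6: (none)

Step 2: Run BFS/DFS from vertex 1:
  Visited: {1}
  Reached 1 of 6 vertices

Step 3: Only 1 of 6 vertices reached. Graph is disconnected.
Connected components: {1}, {2, 4, 5}, {3}, {6}
Answer: No, the graph is not connected (4 components).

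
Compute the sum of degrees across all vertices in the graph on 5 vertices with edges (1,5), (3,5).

Step 1: Count edges incident to each vertex:
  deg(1) = 1 (neighbors: 5)
  deg(2) = 0 (neighbors: none)
  deg(3) = 1 (neighbors: 5)
  deg(4) = 0 (neighbors: none)
  deg(5) = 2 (neighbors: 1, 3)

Step 2: Sum all degrees:
  1 + 0 + 1 + 0 + 2 = 4

Verification: sum of degrees = 2 * |E| = 2 * 2 = 4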